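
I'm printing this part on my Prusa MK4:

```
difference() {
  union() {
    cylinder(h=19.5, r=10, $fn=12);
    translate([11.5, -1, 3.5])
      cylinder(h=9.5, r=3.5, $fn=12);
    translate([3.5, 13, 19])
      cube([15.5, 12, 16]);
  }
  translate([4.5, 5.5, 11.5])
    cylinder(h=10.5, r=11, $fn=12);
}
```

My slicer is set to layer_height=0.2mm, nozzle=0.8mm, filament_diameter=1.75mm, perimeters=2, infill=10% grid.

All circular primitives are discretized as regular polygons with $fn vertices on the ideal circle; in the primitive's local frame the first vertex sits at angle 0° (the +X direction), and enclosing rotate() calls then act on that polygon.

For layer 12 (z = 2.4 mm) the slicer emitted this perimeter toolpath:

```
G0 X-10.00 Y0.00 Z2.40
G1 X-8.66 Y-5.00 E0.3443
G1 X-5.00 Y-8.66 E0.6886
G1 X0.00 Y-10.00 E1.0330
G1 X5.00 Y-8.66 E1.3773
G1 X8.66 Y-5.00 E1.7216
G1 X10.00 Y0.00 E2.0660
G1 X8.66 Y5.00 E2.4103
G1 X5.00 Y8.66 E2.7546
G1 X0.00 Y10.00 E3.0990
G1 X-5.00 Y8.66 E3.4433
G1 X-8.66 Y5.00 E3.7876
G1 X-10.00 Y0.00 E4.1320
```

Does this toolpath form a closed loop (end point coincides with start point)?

Start point (G0): (-10.00, 0.00). End point (last G1): the path returns to the start — closed.

yes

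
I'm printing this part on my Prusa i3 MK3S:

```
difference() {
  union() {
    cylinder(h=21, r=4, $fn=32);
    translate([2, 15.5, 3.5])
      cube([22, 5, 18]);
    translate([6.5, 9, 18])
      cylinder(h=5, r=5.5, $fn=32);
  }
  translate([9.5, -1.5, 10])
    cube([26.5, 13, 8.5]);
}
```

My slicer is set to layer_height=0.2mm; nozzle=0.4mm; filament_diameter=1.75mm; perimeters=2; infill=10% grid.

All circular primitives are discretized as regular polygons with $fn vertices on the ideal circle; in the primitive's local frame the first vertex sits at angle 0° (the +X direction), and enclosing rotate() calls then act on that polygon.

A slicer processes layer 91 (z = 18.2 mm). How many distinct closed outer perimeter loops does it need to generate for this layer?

3

At z = 18.2 mm: the r=4 cylinder gives a regular 32-gon of circumradius 4 (constant along its height); the cube at (2, 15.5) (footprint 22×5) is included at this height; the r=5.5 cylinder at (6.5, 9) gives a regular 32-gon of circumradius 5.5 (constant along its height); Merging all regions: the 3 present regions are separate (no shared area or edge), so areas and boundary lengths simply add and each stays a separate island — 3 connected regions; the cube at (9.5, -1.5) (footprint 26.5×13) is included at this height; After the difference (first − rest): starting from that combined region, the 26.5×13 cube at (9.5, -1.5) partially overlaps it — only the 13.74 mm² overlap (of its 344.50 mm²) is removed, clipping the outline — 3 connected regions. The result has 3 disconnected regions.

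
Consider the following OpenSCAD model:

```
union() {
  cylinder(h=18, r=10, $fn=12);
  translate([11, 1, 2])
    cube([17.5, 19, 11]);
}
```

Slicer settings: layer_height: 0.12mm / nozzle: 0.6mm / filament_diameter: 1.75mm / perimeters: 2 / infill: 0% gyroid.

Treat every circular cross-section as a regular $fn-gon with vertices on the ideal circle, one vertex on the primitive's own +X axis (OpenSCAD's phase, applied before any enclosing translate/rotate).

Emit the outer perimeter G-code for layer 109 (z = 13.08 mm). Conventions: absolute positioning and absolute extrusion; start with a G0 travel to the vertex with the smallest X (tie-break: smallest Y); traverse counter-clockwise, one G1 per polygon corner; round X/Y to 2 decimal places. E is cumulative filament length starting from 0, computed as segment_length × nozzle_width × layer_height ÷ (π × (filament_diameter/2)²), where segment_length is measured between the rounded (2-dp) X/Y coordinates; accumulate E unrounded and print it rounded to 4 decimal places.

At z = 13.08 mm: the cylinder: section is a regular 12-gon, circumradius r=10; the cube at (11, 1) is absent (z outside [2, 13]); Combining (union): only the r=10 cylinder is present, so the union is just that shape — 1 connected region. The outline is a single polygon with 12 vertices. Extrusion per mm of travel: 0.6 × 0.12 / (π × 0.875²) = 0.029934. Accumulating E over each segment gives final E = 1.8594.

G0 X-10.00 Y0.00 Z13.08
G1 X-8.66 Y-5.00 E0.1550
G1 X-5.00 Y-8.66 E0.3099
G1 X0.00 Y-10.00 E0.4648
G1 X5.00 Y-8.66 E0.6198
G1 X8.66 Y-5.00 E0.7747
G1 X10.00 Y0.00 E0.9297
G1 X8.66 Y5.00 E1.0846
G1 X5.00 Y8.66 E1.2396
G1 X0.00 Y10.00 E1.3945
G1 X-5.00 Y8.66 E1.5495
G1 X-8.66 Y5.00 E1.7044
G1 X-10.00 Y0.00 E1.8594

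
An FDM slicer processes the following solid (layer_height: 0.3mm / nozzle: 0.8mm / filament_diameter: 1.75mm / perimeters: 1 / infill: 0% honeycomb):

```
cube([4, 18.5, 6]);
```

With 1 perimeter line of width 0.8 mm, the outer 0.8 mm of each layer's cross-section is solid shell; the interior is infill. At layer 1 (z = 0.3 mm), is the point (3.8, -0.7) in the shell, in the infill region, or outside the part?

outside

At z = 0.3 mm: the cube is present — its section is the full 4×18.5 rectangle. Overall, the cross-section is a single solid region. The nearest boundary edge runs (0.00, 0.00)→(4.00, 0.00); distance from the point to it = 0.70 mm. The point is not inside any of the regions above, so it lies outside the cross-section (0.70 mm from the nearest boundary).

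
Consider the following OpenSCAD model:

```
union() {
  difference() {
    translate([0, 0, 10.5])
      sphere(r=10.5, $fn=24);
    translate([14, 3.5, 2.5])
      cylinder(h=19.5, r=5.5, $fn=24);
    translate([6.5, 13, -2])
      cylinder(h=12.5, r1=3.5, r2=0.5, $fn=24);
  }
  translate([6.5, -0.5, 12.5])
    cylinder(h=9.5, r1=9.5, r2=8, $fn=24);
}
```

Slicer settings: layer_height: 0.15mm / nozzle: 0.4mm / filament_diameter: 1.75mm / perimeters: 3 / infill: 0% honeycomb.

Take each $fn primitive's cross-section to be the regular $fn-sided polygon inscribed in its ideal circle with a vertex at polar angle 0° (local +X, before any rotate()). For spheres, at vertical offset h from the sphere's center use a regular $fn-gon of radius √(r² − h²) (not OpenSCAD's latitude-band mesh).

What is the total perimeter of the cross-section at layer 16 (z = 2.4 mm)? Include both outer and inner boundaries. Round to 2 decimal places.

41.86 mm

At z = 2.4 mm: the r=10.5 sphere contributes a regular 24-gon of circumradius √(10.5²−8.1²) = 6.681 (perimeter = 2·24·6.681·sin(180°/24) = 41.86 mm); the cylinder at (14, 3.5) is absent (z outside [2.5, 22]); the cone at (6.5, 13) (r1=3.5→r2=0.5) has section circumradius 2.444 here — a regular 24-gon (perimeter = 2·24·2.444·sin(180°/24) = 15.31 mm); Subtracting the remaining from the first: starting from the r=10.5 sphere, the cone at (6.5, 13) misses the remaining region (no effect) — boundary = 41.86 mm; the cone at (6.5, -0.5) is absent (z outside [12.5, 22]); Taking the union: only that combined region is present, so the union is just that shape — boundary = 41.86 mm. Overall, the cross-section is a single solid region. Total boundary length (outer) = 41.86 mm.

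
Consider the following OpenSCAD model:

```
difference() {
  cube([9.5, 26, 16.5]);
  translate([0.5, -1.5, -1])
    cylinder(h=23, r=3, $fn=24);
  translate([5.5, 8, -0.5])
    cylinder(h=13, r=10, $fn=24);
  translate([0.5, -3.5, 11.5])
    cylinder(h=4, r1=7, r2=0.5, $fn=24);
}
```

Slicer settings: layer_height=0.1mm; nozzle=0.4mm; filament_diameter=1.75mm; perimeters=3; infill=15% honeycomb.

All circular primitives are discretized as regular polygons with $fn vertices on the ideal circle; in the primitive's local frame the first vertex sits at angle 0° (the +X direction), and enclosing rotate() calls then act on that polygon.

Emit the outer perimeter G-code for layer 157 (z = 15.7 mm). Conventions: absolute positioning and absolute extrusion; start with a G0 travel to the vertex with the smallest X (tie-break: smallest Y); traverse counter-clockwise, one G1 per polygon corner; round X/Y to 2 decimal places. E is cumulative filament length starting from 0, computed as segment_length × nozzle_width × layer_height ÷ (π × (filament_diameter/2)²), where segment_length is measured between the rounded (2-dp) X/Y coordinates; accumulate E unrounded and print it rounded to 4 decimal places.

G0 X0.00 Y1.43 Z15.70
G1 X0.50 Y1.50 E0.0084
G1 X1.28 Y1.40 E0.0215
G1 X2.00 Y1.10 E0.0344
G1 X2.62 Y0.62 E0.0475
G1 X3.10 Y0.00 E0.0605
G1 X9.50 Y0.00 E0.1670
G1 X9.50 Y26.00 E0.5993
G1 X0.00 Y26.00 E0.7573
G1 X0.00 Y1.43 E1.1659

At z = 15.7 mm: the 9.5×26 cube contributes its full rectangle; the r=3 cylinder at (0.5, -1.5) gives a regular 24-gon of circumradius 3 (constant along its height); the cylinder at (5.5, 8) is absent (z outside [-0.5, 12.5]); the cone at (0.5, -3.5) is not intersected at this z (z outside [11.5, 15.5]); Taking the first minus the rest: starting from the 9.5×26 cube, the r=3 cylinder at (0.5, -1.5) partially overlaps it — only the 3.44 mm² overlap (of its 27.95 mm²) is removed, clipping the outline — 1 connected region. The outline is a single polygon with 9 vertices. Extrusion per mm of travel: 0.4 × 0.1 / (π × 0.875²) = 0.016630. Accumulating E over each segment gives final E = 1.1659.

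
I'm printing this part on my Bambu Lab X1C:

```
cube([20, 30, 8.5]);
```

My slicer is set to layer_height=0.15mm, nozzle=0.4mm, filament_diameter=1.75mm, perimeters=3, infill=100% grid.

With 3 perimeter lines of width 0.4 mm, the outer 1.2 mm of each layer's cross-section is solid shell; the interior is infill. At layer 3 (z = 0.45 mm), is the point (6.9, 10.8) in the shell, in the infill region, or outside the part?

At z = 0.45 mm: the cube is present — its section is the full 20×30 rectangle. Overall, the cross-section is a single solid region. The nearest boundary edge runs (0.00, 30.00)→(0.00, 0.00); distance from the point to it = 6.90 mm. The point is inside the cross-section and 6.90 mm from the nearest boundary — more than the 1.2 mm shell width (3 × 0.4), so it's in the infill interior.

infill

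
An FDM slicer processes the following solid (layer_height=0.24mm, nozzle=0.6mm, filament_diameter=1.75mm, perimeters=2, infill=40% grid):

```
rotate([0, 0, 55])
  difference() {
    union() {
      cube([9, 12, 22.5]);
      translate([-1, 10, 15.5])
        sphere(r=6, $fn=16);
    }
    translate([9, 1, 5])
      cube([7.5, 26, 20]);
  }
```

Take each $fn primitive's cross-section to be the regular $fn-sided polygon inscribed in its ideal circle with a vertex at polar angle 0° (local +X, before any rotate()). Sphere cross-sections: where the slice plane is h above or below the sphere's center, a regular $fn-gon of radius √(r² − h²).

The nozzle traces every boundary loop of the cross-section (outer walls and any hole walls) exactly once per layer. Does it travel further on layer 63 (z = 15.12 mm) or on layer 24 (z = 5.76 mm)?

Layer 63 (z = 15.12): the cube (footprint 9×12) is included at this height (perimeter 42.00 mm); the sphere at (-1, 10): section is a regular 16-gon, circumradius = √(r²−h²) = √(6²−0.38²) = 5.988 (perimeter = 2·16·5.988·sin(180°/16) = 37.38 mm); Combining (union): the regions partially overlap (shared area 31.13 mm²), so the edge portions inside another operand are dropped and the merged outline is re-measured after clipping — boundary = 56.64 mm; the 7.5×26 cube at (9, 1) contributes its full rectangle (perimeter 67.00 mm); After the difference (first − rest): starting from that combined region, the 7.5×26 cube at (9, 1) misses the remaining region (no effect) — boundary = 56.64 mm; (rotated 55° about Z; rotation is an isometry so areas/perimeters/island counts are preserved). So its perimeter = 56.64 mm. Layer 24 (z = 5.76): the cube is present — its section is the full 9×12 rectangle (perimeter 42.00 mm); the sphere at (-1, 10) does not reach this height (|z−center|=9.740 > r=6); Merging all regions: only the 9×12 cube is present, so the union is just that shape — boundary = 42.00 mm; the cube at (9, 1) (footprint 7.5×26) is included at this height (perimeter 67.00 mm); After the difference (first − rest): starting from the result so far, the 7.5×26 cube at (9, 1) misses the remaining region (no effect) — boundary = 42.00 mm; (whole slice rotated 55° about Z — lengths, areas and connectivity unchanged). So its perimeter = 42.00 mm. Layer 63 is larger (56.64 vs 42.00 mm).

layer 63 (z = 15.12 mm)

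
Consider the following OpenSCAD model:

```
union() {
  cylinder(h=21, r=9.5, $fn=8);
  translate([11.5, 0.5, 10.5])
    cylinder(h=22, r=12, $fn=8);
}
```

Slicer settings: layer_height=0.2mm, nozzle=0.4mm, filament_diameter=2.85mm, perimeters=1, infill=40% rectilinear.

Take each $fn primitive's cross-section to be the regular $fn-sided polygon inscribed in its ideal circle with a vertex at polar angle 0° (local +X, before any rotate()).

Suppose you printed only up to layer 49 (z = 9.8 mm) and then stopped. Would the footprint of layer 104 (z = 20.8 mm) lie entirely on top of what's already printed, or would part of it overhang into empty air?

part overhangs

Compare the two slices. At z = 9.8: the r=9.5 cylinder gives a regular 8-gon of circumradius 9.5 (constant along its height) (area = (8/2)·9.500²·sin(360°/8) = 255.27 mm²); the cylinder at (11.5, 0.5) is not intersected at this z (z outside [10.5, 32.5]); Combining (union): only the r=9.5 cylinder is present, so the union is just that shape — area = 255.27 mm². At z = 20.8: the r=9.5 cylinder contributes a regular 8-gon of circumradius 9.5 (area = (8/2)·9.500²·sin(360°/8) = 255.27 mm²); the r=12 cylinder at (11.5, 0.5) gives a regular 8-gon of circumradius 12 (constant along its height) (area = (8/2)·12.000²·sin(360°/8) = 407.29 mm²); Combining (union): the regions partially overlap — summed areas 662.56 mm² minus the doubly-counted overlap 103.80 mm² gives 558.76 mm² — area = 558.76 mm². Checking containment: at z = 20.8 the cross-section extends beyond the z = 9.8 cross-section by about 303.49 mm².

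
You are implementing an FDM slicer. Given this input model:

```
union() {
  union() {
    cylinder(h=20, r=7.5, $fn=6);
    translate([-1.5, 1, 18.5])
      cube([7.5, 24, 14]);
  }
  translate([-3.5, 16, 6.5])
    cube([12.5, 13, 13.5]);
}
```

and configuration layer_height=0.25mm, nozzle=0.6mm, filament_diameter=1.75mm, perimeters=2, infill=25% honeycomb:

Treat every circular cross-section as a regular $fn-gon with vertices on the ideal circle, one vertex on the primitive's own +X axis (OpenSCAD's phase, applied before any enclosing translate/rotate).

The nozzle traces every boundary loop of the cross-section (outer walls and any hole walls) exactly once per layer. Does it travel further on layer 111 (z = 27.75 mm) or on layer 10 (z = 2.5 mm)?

layer 111 (z = 27.75 mm)

Layer 111 (z = 27.75): the cylinder is absent (z outside [0, 20]); the cube at (-1.5, 1) (footprint 7.5×24) is included at this height (perimeter 63.00 mm); Merging all regions: only the 7.5×24 cube at (-1.5, 1) is present, so the union is just that shape — boundary = 63.00 mm; the cube at (-3.5, 16) is absent (z outside [6.5, 20]); Merging all regions: only the result so far is present, so the union is just that shape — boundary = 63.00 mm. So its perimeter = 63.00 mm. Layer 10 (z = 2.5): the r=7.5 cylinder gives a regular 6-gon of circumradius 7.5 (constant along its height) (perimeter = 2·6·7.500·sin(180°/6) = 45.00 mm); the cube at (-1.5, 1) is absent (z outside [18.5, 32.5]); Combining (union): only the r=7.5 cylinder is present, so the union is just that shape — boundary = 45.00 mm; the cube at (-3.5, 16) is absent (z outside [6.5, 20]); Combining (union): only that combined region is present, so the union is just that shape — boundary = 45.00 mm. So its perimeter = 45.00 mm. Layer 111 is larger (63.00 vs 45.00 mm).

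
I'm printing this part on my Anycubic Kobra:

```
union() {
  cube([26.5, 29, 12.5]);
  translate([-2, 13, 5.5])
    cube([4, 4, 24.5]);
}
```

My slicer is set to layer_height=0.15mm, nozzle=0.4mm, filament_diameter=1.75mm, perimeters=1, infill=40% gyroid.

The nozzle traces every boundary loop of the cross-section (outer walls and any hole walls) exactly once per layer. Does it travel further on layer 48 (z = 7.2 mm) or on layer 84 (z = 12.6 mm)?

Layer 48 (z = 7.2): the 26.5×29 cube contributes its full rectangle (perimeter 111.00 mm); the cube at (-2, 13) is present — its section is the full 4×4 rectangle (perimeter 16.00 mm); Merging all regions: the regions partially overlap (shared area 8.00 mm²), so the edge portions inside another operand are dropped and the merged outline is re-measured after clipping — boundary = 115.00 mm. So its perimeter = 115.00 mm. Layer 84 (z = 12.6): the cube is absent (z outside [0, 12.5]); the cube at (-2, 13) is present — its section is the full 4×4 rectangle (perimeter 16.00 mm); Merging all regions: only the 4×4 cube at (-2, 13) is present, so the union is just that shape — boundary = 16.00 mm. So its perimeter = 16.00 mm. Layer 48 is larger (115.00 vs 16.00 mm).

layer 48 (z = 7.2 mm)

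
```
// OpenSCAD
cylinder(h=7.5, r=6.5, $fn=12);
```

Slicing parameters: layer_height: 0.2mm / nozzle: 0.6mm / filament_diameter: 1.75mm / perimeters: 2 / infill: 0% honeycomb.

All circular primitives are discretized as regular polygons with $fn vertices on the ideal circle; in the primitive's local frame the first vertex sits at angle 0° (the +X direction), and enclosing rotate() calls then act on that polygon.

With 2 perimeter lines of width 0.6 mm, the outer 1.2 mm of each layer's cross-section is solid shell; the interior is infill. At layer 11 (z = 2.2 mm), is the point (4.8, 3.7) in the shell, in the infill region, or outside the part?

shell

At z = 2.2 mm: the r=6.5 cylinder gives a regular 12-gon of circumradius 6.5 (constant along its height). Overall, the cross-section is a single solid region. The nearest boundary edge runs (5.63, 3.25)→(3.25, 5.63); distance from the point to it = 0.27 mm. The point is inside the cross-section, 0.27 mm from the nearest boundary — within the 1.2 mm shell band (2 × 0.6).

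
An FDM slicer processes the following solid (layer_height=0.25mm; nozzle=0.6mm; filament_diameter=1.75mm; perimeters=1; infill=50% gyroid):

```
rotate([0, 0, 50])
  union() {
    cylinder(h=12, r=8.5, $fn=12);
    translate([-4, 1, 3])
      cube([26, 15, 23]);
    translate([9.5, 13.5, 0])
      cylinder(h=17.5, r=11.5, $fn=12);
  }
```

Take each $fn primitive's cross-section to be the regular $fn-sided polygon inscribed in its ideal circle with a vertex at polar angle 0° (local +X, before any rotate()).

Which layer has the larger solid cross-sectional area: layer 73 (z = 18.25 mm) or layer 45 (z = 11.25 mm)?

Layer 73 (z = 18.25): the cylinder is absent (z outside [0, 12]); the cube at (-4, 1) (footprint 26×15) is included at this height (area 390.00 mm²); the cylinder at (9.5, 13.5) is not intersected at this z (z outside [0, 17.5]); Combining (union): only the 26×15 cube at (-4, 1) is present, so the union is just that shape — area = 390.00 mm²; (rotated 50° about Z; rotation is an isometry so areas/perimeters/island counts are preserved). So its area = 390.00 mm². Layer 45 (z = 11.25): the cylinder: section is a regular 12-gon, circumradius r=8.5 (area = (12/2)·8.500²·sin(360°/12) = 216.75 mm²); the 26×15 cube at (-4, 1) contributes its full rectangle (area 390.00 mm²); the cylinder at (9.5, 13.5): section is a regular 12-gon, circumradius r=11.5 (area = (12/2)·11.500²·sin(360°/12) = 396.75 mm²); Taking the union: the regions partially overlap — summed areas 1003.50 mm² minus the doubly-counted overlap 327.88 mm² gives 675.62 mm² — area = 675.62 mm²; (rotated 50° about Z; rotation is an isometry so areas/perimeters/island counts are preserved). So its area = 675.62 mm². Layer 45 is larger (675.62 vs 390.00 mm²).

layer 45 (z = 11.25 mm)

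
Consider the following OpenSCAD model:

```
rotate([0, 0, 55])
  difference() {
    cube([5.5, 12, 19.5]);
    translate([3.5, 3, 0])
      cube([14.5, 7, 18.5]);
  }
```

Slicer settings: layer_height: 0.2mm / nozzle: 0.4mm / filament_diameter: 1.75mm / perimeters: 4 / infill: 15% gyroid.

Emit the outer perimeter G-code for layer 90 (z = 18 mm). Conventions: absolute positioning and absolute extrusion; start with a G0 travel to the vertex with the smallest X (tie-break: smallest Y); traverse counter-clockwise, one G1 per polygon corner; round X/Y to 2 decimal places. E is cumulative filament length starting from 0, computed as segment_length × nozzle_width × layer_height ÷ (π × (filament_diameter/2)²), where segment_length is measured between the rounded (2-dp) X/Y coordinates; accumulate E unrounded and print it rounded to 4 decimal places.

At z = 18 mm: the cube is present — its section is the full 5.5×12 rectangle; the cube at (3.5, 3) (footprint 14.5×7) is included at this height; After the difference (first − rest): starting from the 5.5×12 cube, the 14.5×7 cube at (3.5, 3) partially overlaps it — only the 14.00 mm² overlap (of its 101.50 mm²) is removed, clipping the outline — 1 connected region; (whole slice rotated 55° about Z — lengths, areas and connectivity unchanged). The outline is a single polygon with 8 vertices. Extrusion per mm of travel: 0.4 × 0.2 / (π × 0.875²) = 0.033260. Accumulating E over each segment gives final E = 1.2969.

G0 X-9.83 Y6.88 Z18.00
G1 X0.00 Y0.00 E0.3991
G1 X3.15 Y4.51 E0.5820
G1 X0.70 Y6.23 E0.6816
G1 X-0.45 Y4.59 E0.7482
G1 X-6.18 Y8.60 E0.9808
G1 X-5.04 Y10.24 E1.0473
G1 X-6.68 Y11.39 E1.1139
G1 X-9.83 Y6.88 E1.2969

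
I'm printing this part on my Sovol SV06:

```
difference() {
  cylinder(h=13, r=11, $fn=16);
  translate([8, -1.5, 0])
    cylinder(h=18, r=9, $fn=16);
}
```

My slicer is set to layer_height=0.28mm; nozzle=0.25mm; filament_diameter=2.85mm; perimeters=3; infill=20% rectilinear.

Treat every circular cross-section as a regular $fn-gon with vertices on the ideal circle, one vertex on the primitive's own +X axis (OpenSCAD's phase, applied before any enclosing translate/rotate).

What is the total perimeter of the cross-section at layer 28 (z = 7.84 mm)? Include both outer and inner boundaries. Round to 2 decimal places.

At z = 7.84 mm: the cylinder: section is a regular 16-gon, circumradius r=11 (perimeter = 2·16·11.000·sin(180°/16) = 68.67 mm); the r=9 cylinder at (8, -1.5) gives a regular 16-gon of circumradius 9 (constant along its height) (perimeter = 2·16·9.000·sin(180°/16) = 56.19 mm); Taking the first minus the rest: starting from the r=11 cylinder, the r=9 cylinder at (8, -1.5) partially overlaps it — only the 147.95 mm² overlap (of its 247.98 mm²) is removed, clipping the outline — boundary = 72.82 mm. Overall, the cross-section is a single solid region. Total boundary length (outer) = 72.82 mm.

72.82 mm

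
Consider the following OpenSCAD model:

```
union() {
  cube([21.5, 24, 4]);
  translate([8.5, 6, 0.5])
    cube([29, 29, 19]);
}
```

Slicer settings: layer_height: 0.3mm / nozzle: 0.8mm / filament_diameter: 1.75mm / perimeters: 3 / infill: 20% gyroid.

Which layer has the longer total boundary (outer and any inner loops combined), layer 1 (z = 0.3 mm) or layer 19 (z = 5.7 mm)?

Layer 1 (z = 0.3): the cube is present — its section is the full 21.5×24 rectangle (perimeter 91.00 mm); the cube at (8.5, 6) does not reach this height (z outside [0.5, 19.5]); Combining (union): only the 21.5×24 cube is present, so the union is just that shape — boundary = 91.00 mm. So its perimeter = 91.00 mm. Layer 19 (z = 5.7): the cube is absent (z outside [0, 4]); the cube at (8.5, 6) (footprint 29×29) is included at this height (perimeter 116.00 mm); Taking the union: only the 29×29 cube at (8.5, 6) is present, so the union is just that shape — boundary = 116.00 mm. So its perimeter = 116.00 mm. Layer 19 is larger (116.00 vs 91.00 mm).

layer 19 (z = 5.7 mm)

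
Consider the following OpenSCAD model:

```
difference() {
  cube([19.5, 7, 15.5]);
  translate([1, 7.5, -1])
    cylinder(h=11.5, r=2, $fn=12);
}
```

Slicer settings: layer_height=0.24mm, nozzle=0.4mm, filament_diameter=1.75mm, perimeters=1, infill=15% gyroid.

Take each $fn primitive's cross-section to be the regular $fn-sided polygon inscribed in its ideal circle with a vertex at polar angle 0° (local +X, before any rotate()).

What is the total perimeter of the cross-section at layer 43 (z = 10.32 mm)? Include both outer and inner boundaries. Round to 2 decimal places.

52.53 mm

At z = 10.32 mm: the cube (footprint 19.5×7) is included at this height (perimeter 53.00 mm); the r=2 cylinder at (1, 7.5) contributes a regular 12-gon of circumradius 2 (perimeter = 2·12·2.000·sin(180°/12) = 12.42 mm); Subtracting the remaining from the first: starting from the 19.5×7 cube, the r=2 cylinder at (1, 7.5) partially overlaps it — only the 3.40 mm² overlap (of its 12.00 mm²) is removed, clipping the outline — boundary = 52.53 mm. Overall, the cross-section is a single solid region. Total boundary length (outer) = 52.53 mm.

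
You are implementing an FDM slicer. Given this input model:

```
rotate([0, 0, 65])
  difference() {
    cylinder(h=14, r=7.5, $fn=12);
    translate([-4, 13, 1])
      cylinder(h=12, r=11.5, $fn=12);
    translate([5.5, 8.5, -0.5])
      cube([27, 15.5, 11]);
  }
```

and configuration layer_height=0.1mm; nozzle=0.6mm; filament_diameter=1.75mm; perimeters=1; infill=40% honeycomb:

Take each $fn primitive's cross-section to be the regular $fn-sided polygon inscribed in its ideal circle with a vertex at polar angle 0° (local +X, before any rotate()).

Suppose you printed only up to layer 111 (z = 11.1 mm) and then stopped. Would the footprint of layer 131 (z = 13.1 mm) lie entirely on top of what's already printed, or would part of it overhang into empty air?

part overhangs

Compare the two slices. At z = 11.1: the r=7.5 cylinder gives a regular 12-gon of circumradius 7.5 (constant along its height) (area = (12/2)·7.500²·sin(360°/12) = 168.75 mm²); the r=11.5 cylinder at (-4, 13) gives a regular 12-gon of circumradius 11.5 (constant along its height) (area = (12/2)·11.500²·sin(360°/12) = 396.75 mm²); the cube at (5.5, 8.5) is not intersected at this z (z outside [-0.5, 10.5]); After the difference (first − rest): starting from the r=7.5 cylinder (168.75 mm²), the r=11.5 cylinder at (-4, 13) partially overlaps it — only the 41.67 mm² overlap (of its 396.75 mm²) is removed, clipping the outline — area = 127.08 mm²; (rotated 65° about Z; rotation is an isometry so areas/perimeters/island counts are preserved). At z = 13.1: the r=7.5 cylinder gives a regular 12-gon of circumradius 7.5 (constant along its height) (area = (12/2)·7.500²·sin(360°/12) = 168.75 mm²); the cylinder at (-4, 13) is absent (z outside [1, 13]); the cube at (5.5, 8.5) does not reach this height (z outside [-0.5, 10.5]); After the difference (first − rest): none of the subtracted shapes is present at this height, so the r=7.5 cylinder is unchanged — area = 168.75 mm²; (rotated 65° about Z; rotation is an isometry so areas/perimeters/island counts are preserved). Checking containment: at z = 13.1 the cross-section extends beyond the z = 11.1 cross-section by about 41.67 mm².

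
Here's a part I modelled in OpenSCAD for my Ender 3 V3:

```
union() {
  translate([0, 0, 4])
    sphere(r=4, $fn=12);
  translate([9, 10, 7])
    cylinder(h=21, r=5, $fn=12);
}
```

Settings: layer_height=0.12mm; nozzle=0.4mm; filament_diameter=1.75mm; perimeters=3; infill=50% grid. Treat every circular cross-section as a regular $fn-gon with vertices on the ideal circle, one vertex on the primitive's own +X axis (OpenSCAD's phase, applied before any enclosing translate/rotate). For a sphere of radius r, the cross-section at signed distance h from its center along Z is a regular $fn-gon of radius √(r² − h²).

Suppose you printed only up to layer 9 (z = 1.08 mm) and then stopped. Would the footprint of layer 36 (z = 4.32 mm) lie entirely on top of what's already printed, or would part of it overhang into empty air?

Compare the two slices. At z = 1.08: the sphere: section is a regular 12-gon, circumradius = √(r²−h²) = √(4²−2.92²) = 2.734 (area = (12/2)·2.734²·sin(360°/12) = 22.42 mm²); the cylinder at (9, 10) is absent (z outside [7, 28]); Combining (union): only the r=4 sphere is present, so the union is just that shape — area = 22.42 mm². At z = 4.32: the r=4 sphere contributes a regular 12-gon of circumradius √(4²−0.32²) = 3.987 (area = (12/2)·3.987²·sin(360°/12) = 47.69 mm²); the cylinder at (9, 10) does not reach this height (z outside [7, 28]); Merging all regions: only the r=4 sphere is present, so the union is just that shape — area = 47.69 mm². Checking containment: at z = 4.32 the cross-section extends beyond the z = 1.08 cross-section by about 25.27 mm².

part overhangs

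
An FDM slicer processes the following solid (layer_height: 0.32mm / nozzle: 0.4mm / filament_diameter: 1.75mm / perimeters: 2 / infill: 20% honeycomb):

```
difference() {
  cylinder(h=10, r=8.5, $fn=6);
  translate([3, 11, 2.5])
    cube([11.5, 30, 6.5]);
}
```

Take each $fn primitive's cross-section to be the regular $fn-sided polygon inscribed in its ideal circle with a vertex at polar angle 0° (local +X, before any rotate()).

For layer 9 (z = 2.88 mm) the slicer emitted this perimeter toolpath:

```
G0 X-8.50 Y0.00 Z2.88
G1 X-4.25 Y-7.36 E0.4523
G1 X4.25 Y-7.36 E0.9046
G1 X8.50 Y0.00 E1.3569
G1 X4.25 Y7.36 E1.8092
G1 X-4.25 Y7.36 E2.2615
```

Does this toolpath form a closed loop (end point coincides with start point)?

Start point (G0): (-8.50, 0.00). End point (last G1): the path does not return to the start — open.

no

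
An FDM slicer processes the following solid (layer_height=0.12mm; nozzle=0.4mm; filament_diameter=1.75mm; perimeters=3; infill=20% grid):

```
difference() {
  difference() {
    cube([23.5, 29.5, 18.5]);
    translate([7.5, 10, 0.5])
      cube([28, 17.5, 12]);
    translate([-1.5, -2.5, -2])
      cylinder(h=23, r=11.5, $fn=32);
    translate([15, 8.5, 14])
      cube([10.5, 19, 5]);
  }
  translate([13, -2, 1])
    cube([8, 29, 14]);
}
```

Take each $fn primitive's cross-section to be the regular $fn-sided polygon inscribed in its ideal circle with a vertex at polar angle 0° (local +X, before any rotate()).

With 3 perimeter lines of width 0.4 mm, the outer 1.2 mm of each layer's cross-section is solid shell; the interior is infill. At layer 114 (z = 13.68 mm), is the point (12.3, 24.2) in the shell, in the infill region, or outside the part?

shell

At z = 13.68 mm: the 23.5×29.5 cube contributes its full rectangle; the cube at (7.5, 10) does not reach this height (z outside [0.5, 12.5]); the r=11.5 cylinder at (-1.5, -2.5) contributes a regular 32-gon of circumradius 11.5; the cube at (15, 8.5) does not reach this height (z outside [14, 19]); Subtracting the remaining from the first: starting from the 23.5×29.5 cube, the r=11.5 cylinder at (-1.5, -2.5) partially overlaps it — only the 61.38 mm² overlap (of its 412.81 mm²) is removed, clipping the outline — 1 connected region; the cube at (13, -2) (footprint 8×29) is included at this height; After the difference (first − rest): starting from the result so far, the 8×29 cube at (13, -2) partially overlaps it — only the 216.00 mm² overlap (of its 232.00 mm²) is removed, clipping the outline — 1 connected region. Overall, the cross-section is a single solid region. The nearest boundary edge runs (13.00, 27.00)→(13.00, 0.00); distance from the point to it = 0.70 mm. The point is inside the cross-section, 0.70 mm from the nearest boundary — within the 1.2 mm shell band (3 × 0.4).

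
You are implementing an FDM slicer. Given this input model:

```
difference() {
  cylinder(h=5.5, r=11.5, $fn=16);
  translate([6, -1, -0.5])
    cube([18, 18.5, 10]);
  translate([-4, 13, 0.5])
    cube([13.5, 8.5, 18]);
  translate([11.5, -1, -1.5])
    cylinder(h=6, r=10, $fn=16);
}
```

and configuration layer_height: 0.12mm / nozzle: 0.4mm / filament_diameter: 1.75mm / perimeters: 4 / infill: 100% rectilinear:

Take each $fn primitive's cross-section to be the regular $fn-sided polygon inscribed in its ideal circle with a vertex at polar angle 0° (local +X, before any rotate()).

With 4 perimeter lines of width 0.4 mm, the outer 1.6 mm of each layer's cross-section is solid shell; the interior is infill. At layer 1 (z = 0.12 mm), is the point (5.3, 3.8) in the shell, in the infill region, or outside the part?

At z = 0.12 mm: the r=11.5 cylinder gives a regular 16-gon of circumradius 11.5 (constant along its height); the cube at (6, -1) is present — its section is the full 18×18.5 rectangle; the cube at (-4, 13) is absent (z outside [0.5, 18.5]); the cylinder at (11.5, -1): section is a regular 16-gon, circumradius r=10; After the difference (first − rest): starting from the r=11.5 cylinder, the 18×18.5 cube at (6, -1) partially overlaps it — only the 41.80 mm² overlap (of its 333.00 mm²) is removed, clipping the outline; the r=10 cylinder at (11.5, -1) partially overlaps it — only the 81.33 mm² overlap (of its 306.15 mm²) is removed, clipping the outline — 1 connected region. Overall, the cross-section is a single solid region. The nearest boundary edge runs (4.43, 6.07)→(2.26, 2.83); distance from the point to it = 1.99 mm. The point is not inside any of the regions above, so it lies outside the cross-section (1.99 mm from the nearest boundary).

outside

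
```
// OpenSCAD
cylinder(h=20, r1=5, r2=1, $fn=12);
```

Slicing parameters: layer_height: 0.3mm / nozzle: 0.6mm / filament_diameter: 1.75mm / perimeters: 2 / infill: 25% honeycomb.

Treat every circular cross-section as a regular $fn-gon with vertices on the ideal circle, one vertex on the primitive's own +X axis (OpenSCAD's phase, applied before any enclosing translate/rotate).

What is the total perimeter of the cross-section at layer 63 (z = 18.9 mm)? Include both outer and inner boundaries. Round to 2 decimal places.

At z = 18.9 mm: the cone: at t=0.945 of its height the radius interpolates to r₁+(r₂−r₁)t = 1.220, giving a regular 12-gon of that circumradius (perimeter = 2·12·1.220·sin(180°/12) = 7.58 mm). Overall, the cross-section is a single solid region. Total boundary length (outer) = 7.58 mm.

7.58 mm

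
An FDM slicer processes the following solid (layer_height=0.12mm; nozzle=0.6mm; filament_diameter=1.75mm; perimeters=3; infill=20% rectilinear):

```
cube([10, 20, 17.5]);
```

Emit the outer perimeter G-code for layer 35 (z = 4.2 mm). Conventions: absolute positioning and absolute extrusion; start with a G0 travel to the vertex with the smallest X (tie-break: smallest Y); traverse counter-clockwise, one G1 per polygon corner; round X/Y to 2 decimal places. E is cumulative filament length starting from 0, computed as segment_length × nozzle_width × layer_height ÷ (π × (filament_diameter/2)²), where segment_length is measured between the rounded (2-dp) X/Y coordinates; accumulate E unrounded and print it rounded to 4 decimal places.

G0 X0.00 Y0.00 Z4.20
G1 X10.00 Y0.00 E0.2993
G1 X10.00 Y20.00 E0.8980
G1 X0.00 Y20.00 E1.1974
G1 X0.00 Y0.00 E1.7960

At z = 4.2 mm: the cube (footprint 10×20) is included at this height. The outline is a single polygon with 4 vertices. Extrusion per mm of travel: 0.6 × 0.12 / (π × 0.875²) = 0.029934. Accumulating E over each segment gives final E = 1.7960.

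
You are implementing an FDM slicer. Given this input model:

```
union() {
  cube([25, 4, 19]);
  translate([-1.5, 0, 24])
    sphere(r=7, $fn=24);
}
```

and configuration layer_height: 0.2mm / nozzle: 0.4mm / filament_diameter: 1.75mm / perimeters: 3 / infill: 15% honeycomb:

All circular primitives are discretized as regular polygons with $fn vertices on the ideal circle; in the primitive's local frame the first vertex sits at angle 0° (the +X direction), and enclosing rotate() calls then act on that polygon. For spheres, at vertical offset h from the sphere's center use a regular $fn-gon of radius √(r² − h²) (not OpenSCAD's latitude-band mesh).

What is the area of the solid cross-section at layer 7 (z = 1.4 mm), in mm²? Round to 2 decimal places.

100.00 mm²

At z = 1.4 mm: the 25×4 cube contributes its full rectangle (area 100.00 mm²); the sphere at (-1.5, 0) is absent (|z−center|=22.600 > r=7); Taking the union: only the 25×4 cube is present, so the union is just that shape — area = 100.00 mm². Overall, the cross-section is a single solid region. Net area = 100.00 mm².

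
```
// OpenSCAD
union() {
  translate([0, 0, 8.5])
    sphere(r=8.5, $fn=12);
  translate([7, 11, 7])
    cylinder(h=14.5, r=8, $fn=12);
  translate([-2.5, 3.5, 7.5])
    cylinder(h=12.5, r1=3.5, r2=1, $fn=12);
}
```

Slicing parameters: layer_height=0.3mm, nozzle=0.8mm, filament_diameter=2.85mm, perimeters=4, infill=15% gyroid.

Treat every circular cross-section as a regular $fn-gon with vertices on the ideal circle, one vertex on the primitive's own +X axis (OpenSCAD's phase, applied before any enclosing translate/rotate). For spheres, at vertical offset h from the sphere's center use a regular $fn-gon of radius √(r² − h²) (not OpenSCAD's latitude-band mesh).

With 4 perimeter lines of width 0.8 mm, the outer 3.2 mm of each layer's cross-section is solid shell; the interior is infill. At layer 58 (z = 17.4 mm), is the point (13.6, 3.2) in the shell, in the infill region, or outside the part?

outside

At z = 17.4 mm: the sphere does not reach this height (|z−center|=8.900 > r=8.5); the r=8 cylinder at (7, 11) gives a regular 12-gon of circumradius 8 (constant along its height); the cone at (-2.5, 3.5) (r1=3.5→r2=1) has section circumradius 1.520 here — a regular 12-gon; Taking the union: the 2 present regions are separate (no shared area or edge), so areas and boundary lengths simply add and each stays a separate island — 2 connected regions. Overall, the cross-section has 2 separate islands. The nearest boundary edge runs (13.93, 7.00)→(11.00, 4.07); distance from the point to it = 2.45 mm. The point is not inside any of the regions above, so it lies outside the cross-section (2.45 mm from the nearest boundary).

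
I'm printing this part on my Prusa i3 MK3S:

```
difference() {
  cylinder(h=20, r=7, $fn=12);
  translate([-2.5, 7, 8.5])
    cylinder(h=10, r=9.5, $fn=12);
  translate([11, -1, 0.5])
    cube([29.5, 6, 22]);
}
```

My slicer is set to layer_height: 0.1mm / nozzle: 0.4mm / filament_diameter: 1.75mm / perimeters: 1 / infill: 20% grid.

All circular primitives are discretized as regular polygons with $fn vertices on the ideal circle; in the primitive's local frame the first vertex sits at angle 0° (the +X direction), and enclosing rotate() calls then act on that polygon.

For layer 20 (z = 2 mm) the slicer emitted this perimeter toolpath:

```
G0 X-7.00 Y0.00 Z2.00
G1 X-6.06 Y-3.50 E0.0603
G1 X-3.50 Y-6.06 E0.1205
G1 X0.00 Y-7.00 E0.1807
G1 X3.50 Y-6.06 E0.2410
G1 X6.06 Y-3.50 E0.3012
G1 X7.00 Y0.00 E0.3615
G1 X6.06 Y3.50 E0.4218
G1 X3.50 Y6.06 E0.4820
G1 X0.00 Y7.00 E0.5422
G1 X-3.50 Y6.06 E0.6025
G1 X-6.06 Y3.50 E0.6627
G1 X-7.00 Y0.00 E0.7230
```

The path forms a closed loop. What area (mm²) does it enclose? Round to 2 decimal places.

146.95 mm²

Apply the shoelace formula to the sequence of (X, Y) vertices; enclosed area = 146.95 mm².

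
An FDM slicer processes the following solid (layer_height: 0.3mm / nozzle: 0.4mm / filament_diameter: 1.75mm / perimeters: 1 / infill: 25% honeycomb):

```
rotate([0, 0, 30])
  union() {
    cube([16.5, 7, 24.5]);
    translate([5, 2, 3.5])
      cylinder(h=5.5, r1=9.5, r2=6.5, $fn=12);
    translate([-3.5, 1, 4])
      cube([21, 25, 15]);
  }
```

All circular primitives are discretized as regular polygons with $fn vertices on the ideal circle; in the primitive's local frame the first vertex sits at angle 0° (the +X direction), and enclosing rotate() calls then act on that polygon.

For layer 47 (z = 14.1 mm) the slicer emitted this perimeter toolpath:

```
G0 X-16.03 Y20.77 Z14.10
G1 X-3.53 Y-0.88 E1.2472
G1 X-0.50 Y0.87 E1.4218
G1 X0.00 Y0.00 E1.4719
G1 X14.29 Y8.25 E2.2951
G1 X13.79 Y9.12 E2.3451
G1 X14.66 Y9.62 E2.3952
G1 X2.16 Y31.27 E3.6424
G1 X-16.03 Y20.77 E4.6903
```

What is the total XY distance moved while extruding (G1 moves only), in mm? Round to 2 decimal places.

94.01 mm

Sum the Euclidean lengths of each G1 segment: total = 94.01 mm.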